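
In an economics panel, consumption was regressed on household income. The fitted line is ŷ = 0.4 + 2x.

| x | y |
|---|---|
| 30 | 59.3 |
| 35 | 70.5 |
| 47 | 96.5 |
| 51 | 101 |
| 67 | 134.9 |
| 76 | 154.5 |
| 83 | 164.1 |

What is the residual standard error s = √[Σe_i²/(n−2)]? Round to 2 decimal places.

s = 1.87

x=30: ŷ = 0.4 + 2·30 = 60.4; e = 59.3 − 60.4 = -1.1
x=35: ŷ = 0.4 + 2·35 = 70.4; e = 70.5 − 70.4 = 0.1
x=47: ŷ = 0.4 + 2·47 = 94.4; e = 96.5 − 94.4 = 2.1
x=51: ŷ = 0.4 + 2·51 = 102.4; e = 101 − 102.4 = -1.4
x=67: ŷ = 0.4 + 2·67 = 134.4; e = 134.9 − 134.4 = 0.5
x=76: ŷ = 0.4 + 2·76 = 152.4; e = 154.5 − 152.4 = 2.1
x=83: ŷ = 0.4 + 2·83 = 166.4; e = 164.1 − 166.4 = -2.3
SSE = 1.21 + 0.01 + 4.41 + 1.96 + 0.25 + 4.41 + 5.29 = 17.54
s = √(17.54/5) = √3.508 ≈ 1.87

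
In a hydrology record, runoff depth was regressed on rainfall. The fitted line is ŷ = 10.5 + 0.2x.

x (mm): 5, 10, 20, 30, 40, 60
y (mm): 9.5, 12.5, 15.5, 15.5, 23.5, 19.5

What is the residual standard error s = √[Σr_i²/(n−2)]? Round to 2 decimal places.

x=5: ŷ = 10.5 + 0.2·5 = 11.5; r = 9.5 − 11.5 = -2
x=10: ŷ = 10.5 + 0.2·10 = 12.5; r = 12.5 − 12.5 = 0
x=20: ŷ = 10.5 + 0.2·20 = 14.5; r = 15.5 − 14.5 = 1
x=30: ŷ = 10.5 + 0.2·30 = 16.5; r = 15.5 − 16.5 = -1
x=40: ŷ = 10.5 + 0.2·40 = 18.5; r = 23.5 − 18.5 = 5
x=60: ŷ = 10.5 + 0.2·60 = 22.5; r = 19.5 − 22.5 = -3
SSE = 4 + 0 + 1 + 1 + 25 + 9 = 40
s = √(40/4) = √10 ≈ 3.16

s = 3.16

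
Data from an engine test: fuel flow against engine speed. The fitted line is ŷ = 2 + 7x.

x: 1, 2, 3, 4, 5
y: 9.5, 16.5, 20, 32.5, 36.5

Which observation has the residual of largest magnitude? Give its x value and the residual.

x=1: ŷ = 2 + 7·1 = 9; e = 9.5 − 9 = 0.5
x=2: ŷ = 2 + 7·2 = 16; e = 16.5 − 16 = 0.5
x=3: ŷ = 2 + 7·3 = 23; e = 20 − 23 = -3
x=4: ŷ = 2 + 7·4 = 30; e = 32.5 − 30 = 2.5
x=5: ŷ = 2 + 7·5 = 37; e = 36.5 − 37 = -0.5
Largest |e| is 3 at x = 3, residual -3.

x = 3, e = -3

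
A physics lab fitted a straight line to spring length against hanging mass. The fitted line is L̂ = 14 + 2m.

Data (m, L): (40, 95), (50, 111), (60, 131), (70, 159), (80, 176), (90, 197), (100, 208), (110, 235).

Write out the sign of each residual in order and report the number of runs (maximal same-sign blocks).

5 runs

m=40: L̂ = 14 + 2·40 = 94; e = 95 − 94 = 1
m=50: L̂ = 14 + 2·50 = 114; e = 111 − 114 = -3
m=60: L̂ = 14 + 2·60 = 134; e = 131 − 134 = -3
m=70: L̂ = 14 + 2·70 = 154; e = 159 − 154 = 5
m=80: L̂ = 14 + 2·80 = 174; e = 176 − 174 = 2
m=90: L̂ = 14 + 2·90 = 194; e = 197 − 194 = 3
m=100: L̂ = 14 + 2·100 = 214; e = 208 − 214 = -6
m=110: L̂ = 14 + 2·110 = 234; e = 235 − 234 = 1
Signs: + − − + + + − +
Runs: +×1, −×2, +×3, −×1, +×1 → 5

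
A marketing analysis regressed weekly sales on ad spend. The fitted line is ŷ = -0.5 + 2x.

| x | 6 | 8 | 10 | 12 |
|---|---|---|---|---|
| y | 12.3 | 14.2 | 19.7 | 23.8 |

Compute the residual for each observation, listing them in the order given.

0.8, -1.3, 0.2, 0.3

x=6: ŷ = -0.5 + 2·6 = 11.5; e = 12.3 − 11.5 = 0.8
x=8: ŷ = -0.5 + 2·8 = 15.5; e = 14.2 − 15.5 = -1.3
x=10: ŷ = -0.5 + 2·10 = 19.5; e = 19.7 − 19.5 = 0.2
x=12: ŷ = -0.5 + 2·12 = 23.5; e = 23.8 − 23.5 = 0.3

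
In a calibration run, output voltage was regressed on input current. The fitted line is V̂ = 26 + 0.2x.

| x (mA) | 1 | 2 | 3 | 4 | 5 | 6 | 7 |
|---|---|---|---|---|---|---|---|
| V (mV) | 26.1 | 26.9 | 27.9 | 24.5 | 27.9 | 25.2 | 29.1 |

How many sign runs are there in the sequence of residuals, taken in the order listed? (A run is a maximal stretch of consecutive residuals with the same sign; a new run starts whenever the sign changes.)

6 runs

x=1: V̂ = 26 + 0.2·1 = 26.2; r = 26.1 − 26.2 = -0.1
x=2: V̂ = 26 + 0.2·2 = 26.4; r = 26.9 − 26.4 = 0.5
x=3: V̂ = 26 + 0.2·3 = 26.6; r = 27.9 − 26.6 = 1.3
x=4: V̂ = 26 + 0.2·4 = 26.8; r = 24.5 − 26.8 = -2.3
x=5: V̂ = 26 + 0.2·5 = 27; r = 27.9 − 27 = 0.9
x=6: V̂ = 26 + 0.2·6 = 27.2; r = 25.2 − 27.2 = -2
x=7: V̂ = 26 + 0.2·7 = 27.4; r = 29.1 − 27.4 = 1.7
Signs: − + + − + − +
Runs: −×1, +×2, −×1, +×1, −×1, +×1 → 6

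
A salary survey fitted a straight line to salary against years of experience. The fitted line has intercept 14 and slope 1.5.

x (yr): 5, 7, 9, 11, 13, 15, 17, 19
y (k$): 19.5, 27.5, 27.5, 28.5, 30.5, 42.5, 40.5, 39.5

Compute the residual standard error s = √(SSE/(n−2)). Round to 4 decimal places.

x=5: ŷ = 14 + 1.5·5 = 21.5; r = 19.5 − 21.5 = -2
x=7: ŷ = 14 + 1.5·7 = 24.5; r = 27.5 − 24.5 = 3
x=9: ŷ = 14 + 1.5·9 = 27.5; r = 27.5 − 27.5 = 0
x=11: ŷ = 14 + 1.5·11 = 30.5; r = 28.5 − 30.5 = -2
x=13: ŷ = 14 + 1.5·13 = 33.5; r = 30.5 − 33.5 = -3
x=15: ŷ = 14 + 1.5·15 = 36.5; r = 42.5 − 36.5 = 6
x=17: ŷ = 14 + 1.5·17 = 39.5; r = 40.5 − 39.5 = 1
x=19: ŷ = 14 + 1.5·19 = 42.5; r = 39.5 − 42.5 = -3
SSE = 4 + 9 + 0 + 4 + 9 + 36 + 1 + 9 = 72
s = √(72/6) = √12 ≈ 3.4641

s = 3.4641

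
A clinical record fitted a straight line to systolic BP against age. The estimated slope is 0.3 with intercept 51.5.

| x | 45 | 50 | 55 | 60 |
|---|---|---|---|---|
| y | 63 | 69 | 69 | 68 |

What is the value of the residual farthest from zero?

x=45: ŷ = 51.5 + 0.3·45 = 65; r = 63 − 65 = -2
x=50: ŷ = 51.5 + 0.3·50 = 66.5; r = 69 − 66.5 = 2.5
x=55: ŷ = 51.5 + 0.3·55 = 68; r = 69 − 68 = 1
x=60: ŷ = 51.5 + 0.3·60 = 69.5; r = 68 − 69.5 = -1.5
Largest |r| is 2.5 at x = 50, residual 2.5.

r = 2.5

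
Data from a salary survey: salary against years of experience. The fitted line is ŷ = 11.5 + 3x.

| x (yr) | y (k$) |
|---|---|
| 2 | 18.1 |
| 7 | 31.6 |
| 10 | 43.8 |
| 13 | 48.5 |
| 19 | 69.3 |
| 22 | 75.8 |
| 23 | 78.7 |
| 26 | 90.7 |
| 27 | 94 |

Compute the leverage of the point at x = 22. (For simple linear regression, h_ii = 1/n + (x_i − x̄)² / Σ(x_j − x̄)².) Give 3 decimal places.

h = 0.158

x̄ = (2 + 7 + 10 + 13 + 19 + 22 + 23 + 26 + 27)/9 = 16.5556
Σ(x − x̄)² = 211.864 + 91.3086 + 42.9753 + 12.642 + 5.97531 + 29.642 + 41.5309 + 89.1975 + 109.086 = 634.222
h = 1/9 + (5.44444)²/634.222 = 0.111111 + 0.0467375 = 0.158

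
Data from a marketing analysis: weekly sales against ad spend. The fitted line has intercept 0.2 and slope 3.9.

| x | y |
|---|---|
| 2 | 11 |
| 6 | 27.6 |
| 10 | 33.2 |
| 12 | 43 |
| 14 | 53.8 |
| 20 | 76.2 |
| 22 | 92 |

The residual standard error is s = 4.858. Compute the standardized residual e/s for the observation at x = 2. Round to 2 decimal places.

ŷ = 0.2 + 3.9·2 = 8
e = 11 − 8 = 3
e/s = 3 / 4.858 = 0.62

0.62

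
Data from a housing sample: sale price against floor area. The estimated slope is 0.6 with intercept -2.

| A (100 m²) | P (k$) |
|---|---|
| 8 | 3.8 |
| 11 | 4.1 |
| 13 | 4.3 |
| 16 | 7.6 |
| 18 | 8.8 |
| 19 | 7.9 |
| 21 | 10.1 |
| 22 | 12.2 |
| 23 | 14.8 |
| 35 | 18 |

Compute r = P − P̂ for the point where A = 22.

r = 1

P̂ = -2 + 0.6·22 = 11.2
r = 12.2 − 11.2 = 1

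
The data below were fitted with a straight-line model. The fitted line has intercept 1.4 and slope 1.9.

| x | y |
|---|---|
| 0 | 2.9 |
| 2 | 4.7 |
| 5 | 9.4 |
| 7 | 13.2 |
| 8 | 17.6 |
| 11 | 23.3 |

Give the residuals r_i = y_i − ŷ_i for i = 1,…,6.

x=0: ŷ = 1.4 + 1.9·0 = 1.4; r = 2.9 − 1.4 = 1.5
x=2: ŷ = 1.4 + 1.9·2 = 5.2; r = 4.7 − 5.2 = -0.5
x=5: ŷ = 1.4 + 1.9·5 = 10.9; r = 9.4 − 10.9 = -1.5
x=7: ŷ = 1.4 + 1.9·7 = 14.7; r = 13.2 − 14.7 = -1.5
x=8: ŷ = 1.4 + 1.9·8 = 16.6; r = 17.6 − 16.6 = 1
x=11: ŷ = 1.4 + 1.9·11 = 22.3; r = 23.3 − 22.3 = 1

1.5, -0.5, -1.5, -1.5, 1, 1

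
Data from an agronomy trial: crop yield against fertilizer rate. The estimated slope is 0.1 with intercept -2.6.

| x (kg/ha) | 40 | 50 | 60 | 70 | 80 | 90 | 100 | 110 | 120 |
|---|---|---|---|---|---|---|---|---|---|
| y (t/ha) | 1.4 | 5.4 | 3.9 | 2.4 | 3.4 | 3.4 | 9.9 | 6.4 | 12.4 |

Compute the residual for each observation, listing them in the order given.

x=40: ŷ = -2.6 + 0.1·40 = 1.4; r = 1.4 − 1.4 = 0
x=50: ŷ = -2.6 + 0.1·50 = 2.4; r = 5.4 − 2.4 = 3
x=60: ŷ = -2.6 + 0.1·60 = 3.4; r = 3.9 − 3.4 = 0.5
x=70: ŷ = -2.6 + 0.1·70 = 4.4; r = 2.4 − 4.4 = -2
x=80: ŷ = -2.6 + 0.1·80 = 5.4; r = 3.4 − 5.4 = -2
x=90: ŷ = -2.6 + 0.1·90 = 6.4; r = 3.4 − 6.4 = -3
x=100: ŷ = -2.6 + 0.1·100 = 7.4; r = 9.9 − 7.4 = 2.5
x=110: ŷ = -2.6 + 0.1·110 = 8.4; r = 6.4 − 8.4 = -2
x=120: ŷ = -2.6 + 0.1·120 = 9.4; r = 12.4 − 9.4 = 3

0, 3, 0.5, -2, -2, -3, 2.5, -2, 3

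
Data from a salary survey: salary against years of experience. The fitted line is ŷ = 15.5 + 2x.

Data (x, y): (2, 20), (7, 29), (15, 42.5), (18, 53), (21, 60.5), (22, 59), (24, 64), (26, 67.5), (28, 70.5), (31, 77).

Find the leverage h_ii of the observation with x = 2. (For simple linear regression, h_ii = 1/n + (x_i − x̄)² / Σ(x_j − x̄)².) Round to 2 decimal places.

h = 0.50

x̄ = (2 + 7 + 15 + 18 + 21 + 22 + 24 + 26 + 28 + 31)/10 = 19.4
Σ(x − x̄)² = 302.76 + 153.76 + 19.36 + 1.96 + 2.56 + 6.76 + 21.16 + 43.56 + 73.96 + 134.56 = 760.4
h = 1/10 + (-17.4)²/760.4 = 0.1 + 0.398159 = 0.50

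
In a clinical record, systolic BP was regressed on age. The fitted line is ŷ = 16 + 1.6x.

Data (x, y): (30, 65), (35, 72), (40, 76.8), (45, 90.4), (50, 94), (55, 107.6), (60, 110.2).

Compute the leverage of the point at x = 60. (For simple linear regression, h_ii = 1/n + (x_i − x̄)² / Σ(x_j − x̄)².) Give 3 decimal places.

x̄ = (30 + 35 + 40 + 45 + 50 + 55 + 60)/7 = 45
Σ(x − x̄)² = 225 + 100 + 25 + 0 + 25 + 100 + 225 = 700
h = 1/7 + (15)²/700 = 0.142857 + 0.321429 = 0.464

h = 0.464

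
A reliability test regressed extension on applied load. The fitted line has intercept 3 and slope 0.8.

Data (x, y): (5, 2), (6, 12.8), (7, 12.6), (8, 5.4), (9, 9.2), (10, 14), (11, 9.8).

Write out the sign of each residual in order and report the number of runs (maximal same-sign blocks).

5 runs

x=5: ŷ = 3 + 0.8·5 = 7; e = 2 − 7 = -5
x=6: ŷ = 3 + 0.8·6 = 7.8; e = 12.8 − 7.8 = 5
x=7: ŷ = 3 + 0.8·7 = 8.6; e = 12.6 − 8.6 = 4
x=8: ŷ = 3 + 0.8·8 = 9.4; e = 5.4 − 9.4 = -4
x=9: ŷ = 3 + 0.8·9 = 10.2; e = 9.2 − 10.2 = -1
x=10: ŷ = 3 + 0.8·10 = 11; e = 14 − 11 = 3
x=11: ŷ = 3 + 0.8·11 = 11.8; e = 9.8 − 11.8 = -2
Signs: − + + − − + −
Runs: −×1, +×2, −×2, +×1, −×1 → 5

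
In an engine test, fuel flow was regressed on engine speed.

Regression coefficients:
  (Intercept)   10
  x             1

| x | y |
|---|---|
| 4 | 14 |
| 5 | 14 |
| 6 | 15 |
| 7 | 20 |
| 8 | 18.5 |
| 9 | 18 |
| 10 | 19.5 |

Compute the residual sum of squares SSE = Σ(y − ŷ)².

SSE = 12.5

x=4: ŷ = 10 + 4 = 14; e = 14 − 14 = 0
x=5: ŷ = 10 + 5 = 15; e = 14 − 15 = -1
x=6: ŷ = 10 + 6 = 16; e = 15 − 16 = -1
x=7: ŷ = 10 + 7 = 17; e = 20 − 17 = 3
x=8: ŷ = 10 + 8 = 18; e = 18.5 − 18 = 0.5
x=9: ŷ = 10 + 9 = 19; e = 18 − 19 = -1
x=10: ŷ = 10 + 10 = 20; e = 19.5 − 20 = -0.5
SSE = 0 + 1 + 1 + 9 + 0.25 + 1 + 0.25 = 12.5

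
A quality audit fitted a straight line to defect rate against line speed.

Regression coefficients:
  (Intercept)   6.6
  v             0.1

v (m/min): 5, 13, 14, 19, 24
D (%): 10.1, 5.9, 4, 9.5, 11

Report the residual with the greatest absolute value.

e = -4

v=5: ŷ = 6.6 + 0.1·5 = 7.1; e = 10.1 − 7.1 = 3
v=13: ŷ = 6.6 + 0.1·13 = 7.9; e = 5.9 − 7.9 = -2
v=14: ŷ = 6.6 + 0.1·14 = 8; e = 4 − 8 = -4
v=19: ŷ = 6.6 + 0.1·19 = 8.5; e = 9.5 − 8.5 = 1
v=24: ŷ = 6.6 + 0.1·24 = 9; e = 11 − 9 = 2
Largest |e| is 4 at v = 14, residual -4.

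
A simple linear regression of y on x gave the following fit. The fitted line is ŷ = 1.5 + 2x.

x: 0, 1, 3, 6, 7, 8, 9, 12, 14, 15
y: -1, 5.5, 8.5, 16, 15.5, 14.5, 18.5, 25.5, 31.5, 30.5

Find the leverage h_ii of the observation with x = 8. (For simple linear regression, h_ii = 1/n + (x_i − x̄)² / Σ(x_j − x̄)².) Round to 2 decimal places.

h = 0.10

x̄ = (0 + 1 + 3 + 6 + 7 + 8 + 9 + 12 + 14 + 15)/10 = 7.5
Σ(x − x̄)² = 56.25 + 42.25 + 20.25 + 2.25 + 0.25 + 0.25 + 2.25 + 20.25 + 42.25 + 56.25 = 242.5
h = 1/10 + (0.5)²/242.5 = 0.1 + 0.00103093 = 0.10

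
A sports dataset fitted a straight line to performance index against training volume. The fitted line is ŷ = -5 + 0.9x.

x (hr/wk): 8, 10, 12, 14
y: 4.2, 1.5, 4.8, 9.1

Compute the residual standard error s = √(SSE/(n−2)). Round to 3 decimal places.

s = 2.598

x=8: ŷ = -5 + 0.9·8 = 2.2; r = 4.2 − 2.2 = 2
x=10: ŷ = -5 + 0.9·10 = 4; r = 1.5 − 4 = -2.5
x=12: ŷ = -5 + 0.9·12 = 5.8; r = 4.8 − 5.8 = -1
x=14: ŷ = -5 + 0.9·14 = 7.6; r = 9.1 − 7.6 = 1.5
SSE = 4 + 6.25 + 1 + 2.25 = 13.5
s = √(13.5/2) = √6.75 ≈ 2.598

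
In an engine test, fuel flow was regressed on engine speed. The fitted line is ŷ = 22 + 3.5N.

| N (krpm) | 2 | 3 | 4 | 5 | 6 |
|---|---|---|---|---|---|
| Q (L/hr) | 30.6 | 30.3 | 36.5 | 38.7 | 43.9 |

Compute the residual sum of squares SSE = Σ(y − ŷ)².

N=2: ŷ = 22 + 3.5·2 = 29; r = 30.6 − 29 = 1.6
N=3: ŷ = 22 + 3.5·3 = 32.5; r = 30.3 − 32.5 = -2.2
N=4: ŷ = 22 + 3.5·4 = 36; r = 36.5 − 36 = 0.5
N=5: ŷ = 22 + 3.5·5 = 39.5; r = 38.7 − 39.5 = -0.8
N=6: ŷ = 22 + 3.5·6 = 43; r = 43.9 − 43 = 0.9
SSE = 2.56 + 4.84 + 0.25 + 0.64 + 0.81 = 9.1

SSE = 9.1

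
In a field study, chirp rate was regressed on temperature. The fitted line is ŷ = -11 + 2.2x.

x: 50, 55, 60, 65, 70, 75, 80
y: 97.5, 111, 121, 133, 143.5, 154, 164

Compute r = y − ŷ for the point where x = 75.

ŷ = -11 + 2.2·75 = 154
r = 154 − 154 = 0

r = 0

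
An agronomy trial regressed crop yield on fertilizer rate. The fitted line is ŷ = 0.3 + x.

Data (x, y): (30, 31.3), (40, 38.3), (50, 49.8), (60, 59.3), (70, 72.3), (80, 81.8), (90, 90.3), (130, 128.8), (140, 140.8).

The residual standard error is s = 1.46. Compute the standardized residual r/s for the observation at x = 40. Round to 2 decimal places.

-1.37

ŷ = 0.3 + 40 = 40.3
r = 38.3 − 40.3 = -2
r/s = -2 / 1.46 = -1.37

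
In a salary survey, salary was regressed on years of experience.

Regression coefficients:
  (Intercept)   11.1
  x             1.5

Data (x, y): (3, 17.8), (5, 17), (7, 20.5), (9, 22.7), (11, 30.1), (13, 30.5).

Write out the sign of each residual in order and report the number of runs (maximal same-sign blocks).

x=3: ŷ = 11.1 + 1.5·3 = 15.6; r = 17.8 − 15.6 = 2.2
x=5: ŷ = 11.1 + 1.5·5 = 18.6; r = 17 − 18.6 = -1.6
x=7: ŷ = 11.1 + 1.5·7 = 21.6; r = 20.5 − 21.6 = -1.1
x=9: ŷ = 11.1 + 1.5·9 = 24.6; r = 22.7 − 24.6 = -1.9
x=11: ŷ = 11.1 + 1.5·11 = 27.6; r = 30.1 − 27.6 = 2.5
x=13: ŷ = 11.1 + 1.5·13 = 30.6; r = 30.5 − 30.6 = -0.1
Signs: + − − − + −
Runs: +×1, −×3, +×1, −×1 → 4

4 runs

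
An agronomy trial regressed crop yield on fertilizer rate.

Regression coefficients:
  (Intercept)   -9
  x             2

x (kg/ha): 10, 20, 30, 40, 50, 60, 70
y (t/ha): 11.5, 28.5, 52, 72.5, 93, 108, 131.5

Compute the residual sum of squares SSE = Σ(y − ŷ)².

SSE = 23

x=10: ŷ = -9 + 2·10 = 11; r = 11.5 − 11 = 0.5
x=20: ŷ = -9 + 2·20 = 31; r = 28.5 − 31 = -2.5
x=30: ŷ = -9 + 2·30 = 51; r = 52 − 51 = 1
x=40: ŷ = -9 + 2·40 = 71; r = 72.5 − 71 = 1.5
x=50: ŷ = -9 + 2·50 = 91; r = 93 − 91 = 2
x=60: ŷ = -9 + 2·60 = 111; r = 108 − 111 = -3
x=70: ŷ = -9 + 2·70 = 131; r = 131.5 − 131 = 0.5
SSE = 0.25 + 6.25 + 1 + 2.25 + 4 + 9 + 0.25 = 23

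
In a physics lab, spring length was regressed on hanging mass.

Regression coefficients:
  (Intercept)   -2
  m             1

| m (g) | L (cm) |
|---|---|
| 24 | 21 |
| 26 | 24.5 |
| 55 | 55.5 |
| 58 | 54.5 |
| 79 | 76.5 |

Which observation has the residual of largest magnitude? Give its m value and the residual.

m = 55, r = 2.5

m=24: L̂ = -2 + 24 = 22; r = 21 − 22 = -1
m=26: L̂ = -2 + 26 = 24; r = 24.5 − 24 = 0.5
m=55: L̂ = -2 + 55 = 53; r = 55.5 − 53 = 2.5
m=58: L̂ = -2 + 58 = 56; r = 54.5 − 56 = -1.5
m=79: L̂ = -2 + 79 = 77; r = 76.5 − 77 = -0.5
Largest |r| is 2.5 at m = 55, residual 2.5.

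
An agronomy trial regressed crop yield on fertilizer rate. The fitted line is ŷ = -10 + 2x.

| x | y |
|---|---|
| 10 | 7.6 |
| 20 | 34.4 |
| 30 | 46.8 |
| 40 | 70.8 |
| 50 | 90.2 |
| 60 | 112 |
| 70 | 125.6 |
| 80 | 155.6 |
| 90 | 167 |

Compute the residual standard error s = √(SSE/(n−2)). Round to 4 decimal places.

x=10: ŷ = -10 + 2·10 = 10; e = 7.6 − 10 = -2.4
x=20: ŷ = -10 + 2·20 = 30; e = 34.4 − 30 = 4.4
x=30: ŷ = -10 + 2·30 = 50; e = 46.8 − 50 = -3.2
x=40: ŷ = -10 + 2·40 = 70; e = 70.8 − 70 = 0.8
x=50: ŷ = -10 + 2·50 = 90; e = 90.2 − 90 = 0.2
x=60: ŷ = -10 + 2·60 = 110; e = 112 − 110 = 2
x=70: ŷ = -10 + 2·70 = 130; e = 125.6 − 130 = -4.4
x=80: ŷ = -10 + 2·80 = 150; e = 155.6 − 150 = 5.6
x=90: ŷ = -10 + 2·90 = 170; e = 167 − 170 = -3
SSE = 5.76 + 19.36 + 10.24 + 0.64 + 0.04 + 4 + 19.36 + 31.36 + 9 = 99.76
s = √(99.76/7) = √14.2514 ≈ 3.7751

s = 3.7751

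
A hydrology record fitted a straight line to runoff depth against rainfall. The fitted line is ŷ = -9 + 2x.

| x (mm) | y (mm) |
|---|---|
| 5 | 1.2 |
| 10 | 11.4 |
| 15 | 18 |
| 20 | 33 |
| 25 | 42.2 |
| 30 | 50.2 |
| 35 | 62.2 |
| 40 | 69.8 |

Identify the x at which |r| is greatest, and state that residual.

x=5: ŷ = -9 + 2·5 = 1; r = 1.2 − 1 = 0.2
x=10: ŷ = -9 + 2·10 = 11; r = 11.4 − 11 = 0.4
x=15: ŷ = -9 + 2·15 = 21; r = 18 − 21 = -3
x=20: ŷ = -9 + 2·20 = 31; r = 33 − 31 = 2
x=25: ŷ = -9 + 2·25 = 41; r = 42.2 − 41 = 1.2
x=30: ŷ = -9 + 2·30 = 51; r = 50.2 − 51 = -0.8
x=35: ŷ = -9 + 2·35 = 61; r = 62.2 − 61 = 1.2
x=40: ŷ = -9 + 2·40 = 71; r = 69.8 − 71 = -1.2
Largest |r| is 3 at x = 15, residual -3.

x = 15, r = -3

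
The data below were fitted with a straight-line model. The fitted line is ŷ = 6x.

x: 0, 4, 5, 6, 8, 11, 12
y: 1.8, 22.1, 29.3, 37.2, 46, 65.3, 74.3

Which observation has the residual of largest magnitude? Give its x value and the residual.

x = 12, r = 2.3

x=0: ŷ = 6·0 = 0; r = 1.8 − 0 = 1.8
x=4: ŷ = 6·4 = 24; r = 22.1 − 24 = -1.9
x=5: ŷ = 6·5 = 30; r = 29.3 − 30 = -0.7
x=6: ŷ = 6·6 = 36; r = 37.2 − 36 = 1.2
x=8: ŷ = 6·8 = 48; r = 46 − 48 = -2
x=11: ŷ = 6·11 = 66; r = 65.3 − 66 = -0.7
x=12: ŷ = 6·12 = 72; r = 74.3 − 72 = 2.3
Largest |r| is 2.3 at x = 12, residual 2.3.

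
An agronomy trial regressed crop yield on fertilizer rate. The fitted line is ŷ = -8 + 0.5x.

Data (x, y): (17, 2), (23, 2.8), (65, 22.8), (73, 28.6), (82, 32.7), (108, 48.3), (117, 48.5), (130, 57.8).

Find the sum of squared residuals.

SSE = 15.66

x=17: ŷ = -8 + 0.5·17 = 0.5; r = 2 − 0.5 = 1.5
x=23: ŷ = -8 + 0.5·23 = 3.5; r = 2.8 − 3.5 = -0.7
x=65: ŷ = -8 + 0.5·65 = 24.5; r = 22.8 − 24.5 = -1.7
x=73: ŷ = -8 + 0.5·73 = 28.5; r = 28.6 − 28.5 = 0.1
x=82: ŷ = -8 + 0.5·82 = 33; r = 32.7 − 33 = -0.3
x=108: ŷ = -8 + 0.5·108 = 46; r = 48.3 − 46 = 2.3
x=117: ŷ = -8 + 0.5·117 = 50.5; r = 48.5 − 50.5 = -2
x=130: ŷ = -8 + 0.5·130 = 57; r = 57.8 − 57 = 0.8
SSE = 2.25 + 0.49 + 2.89 + 0.01 + 0.09 + 5.29 + 4 + 0.64 = 15.66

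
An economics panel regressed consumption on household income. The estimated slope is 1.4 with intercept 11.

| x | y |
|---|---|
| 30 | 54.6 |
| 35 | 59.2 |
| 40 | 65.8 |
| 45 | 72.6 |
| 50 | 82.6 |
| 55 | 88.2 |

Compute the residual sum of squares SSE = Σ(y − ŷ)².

x=30: ŷ = 11 + 1.4·30 = 53; e = 54.6 − 53 = 1.6
x=35: ŷ = 11 + 1.4·35 = 60; e = 59.2 − 60 = -0.8
x=40: ŷ = 11 + 1.4·40 = 67; e = 65.8 − 67 = -1.2
x=45: ŷ = 11 + 1.4·45 = 74; e = 72.6 − 74 = -1.4
x=50: ŷ = 11 + 1.4·50 = 81; e = 82.6 − 81 = 1.6
x=55: ŷ = 11 + 1.4·55 = 88; e = 88.2 − 88 = 0.2
SSE = 2.56 + 0.64 + 1.44 + 1.96 + 2.56 + 0.04 = 9.2

SSE = 9.2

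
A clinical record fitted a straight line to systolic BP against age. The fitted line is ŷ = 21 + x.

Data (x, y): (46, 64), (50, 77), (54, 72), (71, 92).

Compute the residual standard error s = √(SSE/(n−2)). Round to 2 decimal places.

x=46: ŷ = 21 + 46 = 67; e = 64 − 67 = -3
x=50: ŷ = 21 + 50 = 71; e = 77 − 71 = 6
x=54: ŷ = 21 + 54 = 75; e = 72 − 75 = -3
x=71: ŷ = 21 + 71 = 92; e = 92 − 92 = 0
SSE = 9 + 36 + 9 + 0 = 54
s = √(54/2) = √27 ≈ 5.20

s = 5.20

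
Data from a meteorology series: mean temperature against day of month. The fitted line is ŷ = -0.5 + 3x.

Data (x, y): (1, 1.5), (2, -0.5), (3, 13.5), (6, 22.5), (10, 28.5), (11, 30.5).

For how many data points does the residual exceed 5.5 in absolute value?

x=1: ŷ = -0.5 + 3·1 = 2.5; r = 1.5 − 2.5 = -1
x=2: ŷ = -0.5 + 3·2 = 5.5; r = -0.5 − 5.5 = -6
x=3: ŷ = -0.5 + 3·3 = 8.5; r = 13.5 − 8.5 = 5
x=6: ŷ = -0.5 + 3·6 = 17.5; r = 22.5 − 17.5 = 5
x=10: ŷ = -0.5 + 3·10 = 29.5; r = 28.5 − 29.5 = -1
x=11: ŷ = -0.5 + 3·11 = 32.5; r = 30.5 − 32.5 = -2
|r| > 5.5: x=2 (|r|=6) → 1

1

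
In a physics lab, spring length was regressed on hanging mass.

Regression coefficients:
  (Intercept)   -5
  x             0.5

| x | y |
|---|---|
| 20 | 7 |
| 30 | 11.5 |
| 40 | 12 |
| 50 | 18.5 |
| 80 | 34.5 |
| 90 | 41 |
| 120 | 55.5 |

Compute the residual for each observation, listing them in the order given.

x=20: ŷ = -5 + 0.5·20 = 5; e = 7 − 5 = 2
x=30: ŷ = -5 + 0.5·30 = 10; e = 11.5 − 10 = 1.5
x=40: ŷ = -5 + 0.5·40 = 15; e = 12 − 15 = -3
x=50: ŷ = -5 + 0.5·50 = 20; e = 18.5 − 20 = -1.5
x=80: ŷ = -5 + 0.5·80 = 35; e = 34.5 − 35 = -0.5
x=90: ŷ = -5 + 0.5·90 = 40; e = 41 − 40 = 1
x=120: ŷ = -5 + 0.5·120 = 55; e = 55.5 − 55 = 0.5

2, 1.5, -3, -1.5, -0.5, 1, 0.5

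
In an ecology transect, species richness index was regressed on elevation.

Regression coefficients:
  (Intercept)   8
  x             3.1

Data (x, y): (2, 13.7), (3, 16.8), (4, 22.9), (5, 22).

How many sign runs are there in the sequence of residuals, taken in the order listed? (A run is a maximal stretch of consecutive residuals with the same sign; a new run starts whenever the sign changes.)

3 runs

x=2: ŷ = 8 + 3.1·2 = 14.2; r = 13.7 − 14.2 = -0.5
x=3: ŷ = 8 + 3.1·3 = 17.3; r = 16.8 − 17.3 = -0.5
x=4: ŷ = 8 + 3.1·4 = 20.4; r = 22.9 − 20.4 = 2.5
x=5: ŷ = 8 + 3.1·5 = 23.5; r = 22 − 23.5 = -1.5
Signs: − − + −
Runs: −×2, +×1, −×1 → 3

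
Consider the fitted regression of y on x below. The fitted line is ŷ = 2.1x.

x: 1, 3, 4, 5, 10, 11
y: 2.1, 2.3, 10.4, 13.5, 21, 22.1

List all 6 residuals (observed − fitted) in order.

0, -4, 2, 3, 0, -1

x=1: ŷ = 2.1·1 = 2.1; e = 2.1 − 2.1 = 0
x=3: ŷ = 2.1·3 = 6.3; e = 2.3 − 6.3 = -4
x=4: ŷ = 2.1·4 = 8.4; e = 10.4 − 8.4 = 2
x=5: ŷ = 2.1·5 = 10.5; e = 13.5 − 10.5 = 3
x=10: ŷ = 2.1·10 = 21; e = 21 − 21 = 0
x=11: ŷ = 2.1·11 = 23.1; e = 22.1 − 23.1 = -1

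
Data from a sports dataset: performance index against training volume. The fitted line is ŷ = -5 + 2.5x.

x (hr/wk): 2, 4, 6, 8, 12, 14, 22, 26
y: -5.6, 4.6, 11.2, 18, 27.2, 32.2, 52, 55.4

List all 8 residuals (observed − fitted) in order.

x=2: ŷ = -5 + 2.5·2 = 0; e = -5.6 − 0 = -5.6
x=4: ŷ = -5 + 2.5·4 = 5; e = 4.6 − 5 = -0.4
x=6: ŷ = -5 + 2.5·6 = 10; e = 11.2 − 10 = 1.2
x=8: ŷ = -5 + 2.5·8 = 15; e = 18 − 15 = 3
x=12: ŷ = -5 + 2.5·12 = 25; e = 27.2 − 25 = 2.2
x=14: ŷ = -5 + 2.5·14 = 30; e = 32.2 − 30 = 2.2
x=22: ŷ = -5 + 2.5·22 = 50; e = 52 − 50 = 2
x=26: ŷ = -5 + 2.5·26 = 60; e = 55.4 − 60 = -4.6

-5.6, -0.4, 1.2, 3, 2.2, 2.2, 2, -4.6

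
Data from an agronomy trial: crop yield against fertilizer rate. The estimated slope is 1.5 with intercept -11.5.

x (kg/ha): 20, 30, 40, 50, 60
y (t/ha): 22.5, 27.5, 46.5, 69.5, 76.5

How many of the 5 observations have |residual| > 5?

2

x=20: ŷ = -11.5 + 1.5·20 = 18.5; e = 22.5 − 18.5 = 4
x=30: ŷ = -11.5 + 1.5·30 = 33.5; e = 27.5 − 33.5 = -6
x=40: ŷ = -11.5 + 1.5·40 = 48.5; e = 46.5 − 48.5 = -2
x=50: ŷ = -11.5 + 1.5·50 = 63.5; e = 69.5 − 63.5 = 6
x=60: ŷ = -11.5 + 1.5·60 = 78.5; e = 76.5 − 78.5 = -2
|e| > 5: x=30 (|e|=6), x=50 (|e|=6) → 2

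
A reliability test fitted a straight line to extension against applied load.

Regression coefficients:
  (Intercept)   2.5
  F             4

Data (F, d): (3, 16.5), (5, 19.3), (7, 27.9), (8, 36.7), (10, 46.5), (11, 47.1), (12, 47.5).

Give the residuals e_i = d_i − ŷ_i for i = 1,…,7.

F=3: ŷ = 2.5 + 4·3 = 14.5; e = 16.5 − 14.5 = 2
F=5: ŷ = 2.5 + 4·5 = 22.5; e = 19.3 − 22.5 = -3.2
F=7: ŷ = 2.5 + 4·7 = 30.5; e = 27.9 − 30.5 = -2.6
F=8: ŷ = 2.5 + 4·8 = 34.5; e = 36.7 − 34.5 = 2.2
F=10: ŷ = 2.5 + 4·10 = 42.5; e = 46.5 − 42.5 = 4
F=11: ŷ = 2.5 + 4·11 = 46.5; e = 47.1 − 46.5 = 0.6
F=12: ŷ = 2.5 + 4·12 = 50.5; e = 47.5 − 50.5 = -3

2, -3.2, -2.6, 2.2, 4, 0.6, -3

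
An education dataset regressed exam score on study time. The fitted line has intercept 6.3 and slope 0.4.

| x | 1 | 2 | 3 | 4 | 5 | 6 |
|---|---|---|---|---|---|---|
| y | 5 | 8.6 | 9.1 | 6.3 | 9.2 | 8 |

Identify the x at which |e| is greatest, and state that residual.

x=1: ŷ = 6.3 + 0.4·1 = 6.7; e = 5 − 6.7 = -1.7
x=2: ŷ = 6.3 + 0.4·2 = 7.1; e = 8.6 − 7.1 = 1.5
x=3: ŷ = 6.3 + 0.4·3 = 7.5; e = 9.1 − 7.5 = 1.6
x=4: ŷ = 6.3 + 0.4·4 = 7.9; e = 6.3 − 7.9 = -1.6
x=5: ŷ = 6.3 + 0.4·5 = 8.3; e = 9.2 − 8.3 = 0.9
x=6: ŷ = 6.3 + 0.4·6 = 8.7; e = 8 − 8.7 = -0.7
Largest |e| is 1.7 at x = 1, residual -1.7.

x = 1, e = -1.7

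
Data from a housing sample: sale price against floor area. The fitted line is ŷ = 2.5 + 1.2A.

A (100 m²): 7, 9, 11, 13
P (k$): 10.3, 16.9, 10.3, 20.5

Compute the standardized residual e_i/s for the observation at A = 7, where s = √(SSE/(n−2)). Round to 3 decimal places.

-0.122

A=7: ŷ = 2.5 + 1.2·7 = 10.9; e = 10.3 − 10.9 = -0.6
A=9: ŷ = 2.5 + 1.2·9 = 13.3; e = 16.9 − 13.3 = 3.6
A=11: ŷ = 2.5 + 1.2·11 = 15.7; e = 10.3 − 15.7 = -5.4
A=13: ŷ = 2.5 + 1.2·13 = 18.1; e = 20.5 − 18.1 = 2.4
SSE = 0.36 + 12.96 + 29.16 + 5.76 = 48.24
s = √(48.24/2) = 4.91121
e/s = -0.6 / 4.91121 = -0.122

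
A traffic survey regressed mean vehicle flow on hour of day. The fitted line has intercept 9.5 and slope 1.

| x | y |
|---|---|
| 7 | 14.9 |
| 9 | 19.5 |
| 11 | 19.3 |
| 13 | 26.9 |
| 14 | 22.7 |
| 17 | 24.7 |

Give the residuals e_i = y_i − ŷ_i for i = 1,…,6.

-1.6, 1, -1.2, 4.4, -0.8, -1.8

x=7: ŷ = 9.5 + 7 = 16.5; e = 14.9 − 16.5 = -1.6
x=9: ŷ = 9.5 + 9 = 18.5; e = 19.5 − 18.5 = 1
x=11: ŷ = 9.5 + 11 = 20.5; e = 19.3 − 20.5 = -1.2
x=13: ŷ = 9.5 + 13 = 22.5; e = 26.9 − 22.5 = 4.4
x=14: ŷ = 9.5 + 14 = 23.5; e = 22.7 − 23.5 = -0.8
x=17: ŷ = 9.5 + 17 = 26.5; e = 24.7 − 26.5 = -1.8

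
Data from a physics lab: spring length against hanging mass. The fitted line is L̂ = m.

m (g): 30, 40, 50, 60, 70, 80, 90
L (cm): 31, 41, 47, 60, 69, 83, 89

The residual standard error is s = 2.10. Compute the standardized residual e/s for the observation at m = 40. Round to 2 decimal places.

L̂ = 40 = 40
e = 41 − 40 = 1
e/s = 1 / 2.10 = 0.48

0.48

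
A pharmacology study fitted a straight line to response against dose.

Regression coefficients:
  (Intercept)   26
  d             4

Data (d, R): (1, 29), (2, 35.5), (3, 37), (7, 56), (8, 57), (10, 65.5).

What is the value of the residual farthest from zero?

d=1: R̂ = 26 + 4·1 = 30; e = 29 − 30 = -1
d=2: R̂ = 26 + 4·2 = 34; e = 35.5 − 34 = 1.5
d=3: R̂ = 26 + 4·3 = 38; e = 37 − 38 = -1
d=7: R̂ = 26 + 4·7 = 54; e = 56 − 54 = 2
d=8: R̂ = 26 + 4·8 = 58; e = 57 − 58 = -1
d=10: R̂ = 26 + 4·10 = 66; e = 65.5 − 66 = -0.5
Largest |e| is 2 at d = 7, residual 2.

e = 2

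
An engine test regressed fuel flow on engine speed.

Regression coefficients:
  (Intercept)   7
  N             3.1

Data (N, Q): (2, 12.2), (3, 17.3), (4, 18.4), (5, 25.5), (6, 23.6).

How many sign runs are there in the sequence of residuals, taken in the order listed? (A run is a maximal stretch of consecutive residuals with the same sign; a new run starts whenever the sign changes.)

5 runs

N=2: Q̂ = 7 + 3.1·2 = 13.2; e = 12.2 − 13.2 = -1
N=3: Q̂ = 7 + 3.1·3 = 16.3; e = 17.3 − 16.3 = 1
N=4: Q̂ = 7 + 3.1·4 = 19.4; e = 18.4 − 19.4 = -1
N=5: Q̂ = 7 + 3.1·5 = 22.5; e = 25.5 − 22.5 = 3
N=6: Q̂ = 7 + 3.1·6 = 25.6; e = 23.6 − 25.6 = -2
Signs: − + − + −
Runs: −×1, +×1, −×1, +×1, −×1 → 5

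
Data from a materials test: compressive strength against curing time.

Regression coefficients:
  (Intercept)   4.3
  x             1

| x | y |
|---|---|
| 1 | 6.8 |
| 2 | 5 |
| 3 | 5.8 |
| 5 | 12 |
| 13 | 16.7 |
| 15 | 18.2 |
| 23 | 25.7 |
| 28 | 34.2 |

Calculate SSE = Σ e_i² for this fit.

x=1: ŷ = 4.3 + 1 = 5.3; e = 6.8 − 5.3 = 1.5
x=2: ŷ = 4.3 + 2 = 6.3; e = 5 − 6.3 = -1.3
x=3: ŷ = 4.3 + 3 = 7.3; e = 5.8 − 7.3 = -1.5
x=5: ŷ = 4.3 + 5 = 9.3; e = 12 − 9.3 = 2.7
x=13: ŷ = 4.3 + 13 = 17.3; e = 16.7 − 17.3 = -0.6
x=15: ŷ = 4.3 + 15 = 19.3; e = 18.2 − 19.3 = -1.1
x=23: ŷ = 4.3 + 23 = 27.3; e = 25.7 − 27.3 = -1.6
x=28: ŷ = 4.3 + 28 = 32.3; e = 34.2 − 32.3 = 1.9
SSE = 2.25 + 1.69 + 2.25 + 7.29 + 0.36 + 1.21 + 2.56 + 3.61 = 21.22

SSE = 21.22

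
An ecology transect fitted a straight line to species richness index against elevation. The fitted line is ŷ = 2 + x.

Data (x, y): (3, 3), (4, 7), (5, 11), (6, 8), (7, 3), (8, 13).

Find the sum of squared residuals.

x=3: ŷ = 2 + 3 = 5; r = 3 − 5 = -2
x=4: ŷ = 2 + 4 = 6; r = 7 − 6 = 1
x=5: ŷ = 2 + 5 = 7; r = 11 − 7 = 4
x=6: ŷ = 2 + 6 = 8; r = 8 − 8 = 0
x=7: ŷ = 2 + 7 = 9; r = 3 − 9 = -6
x=8: ŷ = 2 + 8 = 10; r = 13 − 10 = 3
SSE = 4 + 1 + 16 + 0 + 36 + 9 = 66

SSE = 66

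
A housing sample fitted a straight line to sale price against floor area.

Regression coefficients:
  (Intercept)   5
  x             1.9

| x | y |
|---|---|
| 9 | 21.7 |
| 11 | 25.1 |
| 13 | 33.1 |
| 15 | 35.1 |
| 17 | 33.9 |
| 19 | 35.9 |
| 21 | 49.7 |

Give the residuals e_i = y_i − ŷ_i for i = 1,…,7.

-0.4, -0.8, 3.4, 1.6, -3.4, -5.2, 4.8

x=9: ŷ = 5 + 1.9·9 = 22.1; e = 21.7 − 22.1 = -0.4
x=11: ŷ = 5 + 1.9·11 = 25.9; e = 25.1 − 25.9 = -0.8
x=13: ŷ = 5 + 1.9·13 = 29.7; e = 33.1 − 29.7 = 3.4
x=15: ŷ = 5 + 1.9·15 = 33.5; e = 35.1 − 33.5 = 1.6
x=17: ŷ = 5 + 1.9·17 = 37.3; e = 33.9 − 37.3 = -3.4
x=19: ŷ = 5 + 1.9·19 = 41.1; e = 35.9 − 41.1 = -5.2
x=21: ŷ = 5 + 1.9·21 = 44.9; e = 49.7 − 44.9 = 4.8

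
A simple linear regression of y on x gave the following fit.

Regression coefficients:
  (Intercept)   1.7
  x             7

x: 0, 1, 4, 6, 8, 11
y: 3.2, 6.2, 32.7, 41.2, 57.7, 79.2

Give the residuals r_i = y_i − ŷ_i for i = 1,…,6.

x=0: ŷ = 1.7 + 7·0 = 1.7; r = 3.2 − 1.7 = 1.5
x=1: ŷ = 1.7 + 7·1 = 8.7; r = 6.2 − 8.7 = -2.5
x=4: ŷ = 1.7 + 7·4 = 29.7; r = 32.7 − 29.7 = 3
x=6: ŷ = 1.7 + 7·6 = 43.7; r = 41.2 − 43.7 = -2.5
x=8: ŷ = 1.7 + 7·8 = 57.7; r = 57.7 − 57.7 = 0
x=11: ŷ = 1.7 + 7·11 = 78.7; r = 79.2 − 78.7 = 0.5

1.5, -2.5, 3, -2.5, 0, 0.5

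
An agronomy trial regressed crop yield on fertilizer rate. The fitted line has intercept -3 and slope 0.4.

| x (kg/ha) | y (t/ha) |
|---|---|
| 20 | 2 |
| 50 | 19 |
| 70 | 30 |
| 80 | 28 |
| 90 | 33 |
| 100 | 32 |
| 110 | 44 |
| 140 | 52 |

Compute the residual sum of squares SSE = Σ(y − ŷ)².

SSE = 74

x=20: ŷ = -3 + 0.4·20 = 5; r = 2 − 5 = -3
x=50: ŷ = -3 + 0.4·50 = 17; r = 19 − 17 = 2
x=70: ŷ = -3 + 0.4·70 = 25; r = 30 − 25 = 5
x=80: ŷ = -3 + 0.4·80 = 29; r = 28 − 29 = -1
x=90: ŷ = -3 + 0.4·90 = 33; r = 33 − 33 = 0
x=100: ŷ = -3 + 0.4·100 = 37; r = 32 − 37 = -5
x=110: ŷ = -3 + 0.4·110 = 41; r = 44 − 41 = 3
x=140: ŷ = -3 + 0.4·140 = 53; r = 52 − 53 = -1
SSE = 9 + 4 + 25 + 1 + 0 + 25 + 9 + 1 = 74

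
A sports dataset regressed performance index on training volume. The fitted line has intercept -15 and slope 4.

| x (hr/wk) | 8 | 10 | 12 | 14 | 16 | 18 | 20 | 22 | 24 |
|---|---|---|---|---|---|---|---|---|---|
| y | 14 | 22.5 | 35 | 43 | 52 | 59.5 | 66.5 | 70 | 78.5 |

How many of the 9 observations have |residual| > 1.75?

8

x=8: ŷ = -15 + 4·8 = 17; e = 14 − 17 = -3
x=10: ŷ = -15 + 4·10 = 25; e = 22.5 − 25 = -2.5
x=12: ŷ = -15 + 4·12 = 33; e = 35 − 33 = 2
x=14: ŷ = -15 + 4·14 = 41; e = 43 − 41 = 2
x=16: ŷ = -15 + 4·16 = 49; e = 52 − 49 = 3
x=18: ŷ = -15 + 4·18 = 57; e = 59.5 − 57 = 2.5
x=20: ŷ = -15 + 4·20 = 65; e = 66.5 − 65 = 1.5
x=22: ŷ = -15 + 4·22 = 73; e = 70 − 73 = -3
x=24: ŷ = -15 + 4·24 = 81; e = 78.5 − 81 = -2.5
|e| > 1.75: x=8 (|e|=3), x=10 (|e|=2.5), x=12 (|e|=2), x=14 (|e|=2), x=16 (|e|=3), x=18 (|e|=2.5), x=22 (|e|=3), x=24 (|e|=2.5) → 8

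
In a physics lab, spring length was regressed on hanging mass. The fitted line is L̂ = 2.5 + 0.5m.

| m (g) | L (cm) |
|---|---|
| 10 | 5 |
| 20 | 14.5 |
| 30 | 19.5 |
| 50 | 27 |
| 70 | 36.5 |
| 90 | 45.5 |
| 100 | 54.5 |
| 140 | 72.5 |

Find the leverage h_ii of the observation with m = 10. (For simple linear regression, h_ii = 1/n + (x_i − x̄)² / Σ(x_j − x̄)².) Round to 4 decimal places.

m̄ = (10 + 20 + 30 + 50 + 70 + 90 + 100 + 140)/8 = 63.75
Σ(m − m̄)² = 2889.06 + 1914.06 + 1139.06 + 189.062 + 39.0625 + 689.062 + 1314.06 + 5814.06 = 13987.5
h = 1/8 + (-53.75)²/13987.5 = 0.125 + 0.206546 = 0.3315

h = 0.3315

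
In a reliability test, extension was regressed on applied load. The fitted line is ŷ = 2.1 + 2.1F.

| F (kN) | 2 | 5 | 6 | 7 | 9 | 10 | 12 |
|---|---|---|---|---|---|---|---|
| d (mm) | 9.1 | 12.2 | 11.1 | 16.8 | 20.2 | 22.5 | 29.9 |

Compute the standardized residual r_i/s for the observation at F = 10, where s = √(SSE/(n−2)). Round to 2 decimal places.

F=2: ŷ = 2.1 + 2.1·2 = 6.3; r = 9.1 − 6.3 = 2.8
F=5: ŷ = 2.1 + 2.1·5 = 12.6; r = 12.2 − 12.6 = -0.4
F=6: ŷ = 2.1 + 2.1·6 = 14.7; r = 11.1 − 14.7 = -3.6
F=7: ŷ = 2.1 + 2.1·7 = 16.8; r = 16.8 − 16.8 = 0
F=9: ŷ = 2.1 + 2.1·9 = 21; r = 20.2 − 21 = -0.8
F=10: ŷ = 2.1 + 2.1·10 = 23.1; r = 22.5 − 23.1 = -0.6
F=12: ŷ = 2.1 + 2.1·12 = 27.3; r = 29.9 − 27.3 = 2.6
SSE = 7.84 + 0.16 + 12.96 + 0 + 0.64 + 0.36 + 6.76 = 28.72
s = √(28.72/5) = 2.39666
r/s = -0.6 / 2.39666 = -0.25

-0.25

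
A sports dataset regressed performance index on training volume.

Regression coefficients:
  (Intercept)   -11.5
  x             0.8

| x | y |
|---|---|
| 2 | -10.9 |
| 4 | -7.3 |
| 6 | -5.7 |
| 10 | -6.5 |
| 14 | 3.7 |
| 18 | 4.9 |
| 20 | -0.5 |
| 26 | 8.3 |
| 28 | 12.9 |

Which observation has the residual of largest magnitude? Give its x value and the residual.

x=2: ŷ = -11.5 + 0.8·2 = -9.9; e = -10.9 − (-9.9) = -1
x=4: ŷ = -11.5 + 0.8·4 = -8.3; e = -7.3 − (-8.3) = 1
x=6: ŷ = -11.5 + 0.8·6 = -6.7; e = -5.7 − (-6.7) = 1
x=10: ŷ = -11.5 + 0.8·10 = -3.5; e = -6.5 − (-3.5) = -3
x=14: ŷ = -11.5 + 0.8·14 = -0.3; e = 3.7 − (-0.3) = 4
x=18: ŷ = -11.5 + 0.8·18 = 2.9; e = 4.9 − 2.9 = 2
x=20: ŷ = -11.5 + 0.8·20 = 4.5; e = -0.5 − 4.5 = -5
x=26: ŷ = -11.5 + 0.8·26 = 9.3; e = 8.3 − 9.3 = -1
x=28: ŷ = -11.5 + 0.8·28 = 10.9; e = 12.9 − 10.9 = 2
Largest |e| is 5 at x = 20, residual -5.

x = 20, e = -5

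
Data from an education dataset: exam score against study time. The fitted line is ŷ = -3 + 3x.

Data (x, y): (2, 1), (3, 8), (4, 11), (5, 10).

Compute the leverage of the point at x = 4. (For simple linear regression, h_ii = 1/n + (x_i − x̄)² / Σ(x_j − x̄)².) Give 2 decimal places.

x̄ = (2 + 3 + 4 + 5)/4 = 3.5
Σ(x − x̄)² = 2.25 + 0.25 + 0.25 + 2.25 = 5
h = 1/4 + (0.5)²/5 = 0.25 + 0.05 = 0.30

h = 0.30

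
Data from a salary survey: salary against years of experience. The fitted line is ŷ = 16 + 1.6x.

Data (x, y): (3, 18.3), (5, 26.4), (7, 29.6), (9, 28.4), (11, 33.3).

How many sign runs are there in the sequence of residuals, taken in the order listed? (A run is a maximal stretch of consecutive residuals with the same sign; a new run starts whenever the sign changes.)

x=3: ŷ = 16 + 1.6·3 = 20.8; e = 18.3 − 20.8 = -2.5
x=5: ŷ = 16 + 1.6·5 = 24; e = 26.4 − 24 = 2.4
x=7: ŷ = 16 + 1.6·7 = 27.2; e = 29.6 − 27.2 = 2.4
x=9: ŷ = 16 + 1.6·9 = 30.4; e = 28.4 − 30.4 = -2
x=11: ŷ = 16 + 1.6·11 = 33.6; e = 33.3 − 33.6 = -0.3
Signs: − + + − −
Runs: −×1, +×2, −×2 → 3

3 runs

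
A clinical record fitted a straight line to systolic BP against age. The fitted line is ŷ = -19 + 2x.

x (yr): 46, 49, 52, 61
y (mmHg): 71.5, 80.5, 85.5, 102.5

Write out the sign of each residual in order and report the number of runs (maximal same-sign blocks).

3 runs

x=46: ŷ = -19 + 2·46 = 73; r = 71.5 − 73 = -1.5
x=49: ŷ = -19 + 2·49 = 79; r = 80.5 − 79 = 1.5
x=52: ŷ = -19 + 2·52 = 85; r = 85.5 − 85 = 0.5
x=61: ŷ = -19 + 2·61 = 103; r = 102.5 − 103 = -0.5
Signs: − + + −
Runs: −×1, +×2, −×1 → 3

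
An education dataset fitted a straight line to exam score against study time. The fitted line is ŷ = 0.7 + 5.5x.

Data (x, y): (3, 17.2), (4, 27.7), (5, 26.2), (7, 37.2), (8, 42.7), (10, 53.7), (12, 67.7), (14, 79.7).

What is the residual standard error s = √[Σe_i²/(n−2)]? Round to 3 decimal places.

x=3: ŷ = 0.7 + 5.5·3 = 17.2; e = 17.2 − 17.2 = 0
x=4: ŷ = 0.7 + 5.5·4 = 22.7; e = 27.7 − 22.7 = 5
x=5: ŷ = 0.7 + 5.5·5 = 28.2; e = 26.2 − 28.2 = -2
x=7: ŷ = 0.7 + 5.5·7 = 39.2; e = 37.2 − 39.2 = -2
x=8: ŷ = 0.7 + 5.5·8 = 44.7; e = 42.7 − 44.7 = -2
x=10: ŷ = 0.7 + 5.5·10 = 55.7; e = 53.7 − 55.7 = -2
x=12: ŷ = 0.7 + 5.5·12 = 66.7; e = 67.7 − 66.7 = 1
x=14: ŷ = 0.7 + 5.5·14 = 77.7; e = 79.7 − 77.7 = 2
SSE = 0 + 25 + 4 + 4 + 4 + 4 + 1 + 4 = 46
s = √(46/6) = √7.66667 ≈ 2.769

s = 2.769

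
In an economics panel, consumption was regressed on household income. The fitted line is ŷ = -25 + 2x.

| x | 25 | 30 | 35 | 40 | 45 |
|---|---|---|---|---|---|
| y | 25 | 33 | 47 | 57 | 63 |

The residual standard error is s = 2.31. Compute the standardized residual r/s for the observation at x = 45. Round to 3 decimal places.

-0.866

ŷ = -25 + 2·45 = 65
r = 63 − 65 = -2
r/s = -2 / 2.31 = -0.866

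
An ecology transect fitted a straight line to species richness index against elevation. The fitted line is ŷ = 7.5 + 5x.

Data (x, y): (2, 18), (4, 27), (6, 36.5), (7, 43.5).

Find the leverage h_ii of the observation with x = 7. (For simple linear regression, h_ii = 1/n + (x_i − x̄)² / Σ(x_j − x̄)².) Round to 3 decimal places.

h = 0.593

x̄ = (2 + 4 + 6 + 7)/4 = 4.75
Σ(x − x̄)² = 7.5625 + 0.5625 + 1.5625 + 5.0625 = 14.75
h = 1/4 + (2.25)²/14.75 = 0.25 + 0.34322 = 0.593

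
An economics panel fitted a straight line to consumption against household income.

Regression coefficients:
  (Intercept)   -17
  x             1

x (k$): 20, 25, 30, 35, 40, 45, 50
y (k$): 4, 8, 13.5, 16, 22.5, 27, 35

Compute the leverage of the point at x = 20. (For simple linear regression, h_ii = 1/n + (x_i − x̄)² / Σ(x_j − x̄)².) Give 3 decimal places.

h = 0.464

x̄ = (20 + 25 + 30 + 35 + 40 + 45 + 50)/7 = 35
Σ(x − x̄)² = 225 + 100 + 25 + 0 + 25 + 100 + 225 = 700
h = 1/7 + (-15)²/700 = 0.142857 + 0.321429 = 0.464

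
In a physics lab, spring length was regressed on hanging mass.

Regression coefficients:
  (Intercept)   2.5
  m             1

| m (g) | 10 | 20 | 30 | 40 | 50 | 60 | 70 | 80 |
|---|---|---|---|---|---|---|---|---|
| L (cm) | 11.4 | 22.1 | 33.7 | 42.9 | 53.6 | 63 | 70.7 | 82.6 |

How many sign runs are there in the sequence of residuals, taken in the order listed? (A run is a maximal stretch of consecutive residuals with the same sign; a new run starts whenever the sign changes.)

m=10: ŷ = 2.5 + 10 = 12.5; e = 11.4 − 12.5 = -1.1
m=20: ŷ = 2.5 + 20 = 22.5; e = 22.1 − 22.5 = -0.4
m=30: ŷ = 2.5 + 30 = 32.5; e = 33.7 − 32.5 = 1.2
m=40: ŷ = 2.5 + 40 = 42.5; e = 42.9 − 42.5 = 0.4
m=50: ŷ = 2.5 + 50 = 52.5; e = 53.6 − 52.5 = 1.1
m=60: ŷ = 2.5 + 60 = 62.5; e = 63 − 62.5 = 0.5
m=70: ŷ = 2.5 + 70 = 72.5; e = 70.7 − 72.5 = -1.8
m=80: ŷ = 2.5 + 80 = 82.5; e = 82.6 − 82.5 = 0.1
Signs: − − + + + + − +
Runs: −×2, +×4, −×1, +×1 → 4

4 runs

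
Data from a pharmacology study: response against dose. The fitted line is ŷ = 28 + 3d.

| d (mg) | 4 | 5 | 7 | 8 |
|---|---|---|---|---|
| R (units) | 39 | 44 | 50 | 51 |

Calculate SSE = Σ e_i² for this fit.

SSE = 4

d=4: ŷ = 28 + 3·4 = 40; e = 39 − 40 = -1
d=5: ŷ = 28 + 3·5 = 43; e = 44 − 43 = 1
d=7: ŷ = 28 + 3·7 = 49; e = 50 − 49 = 1
d=8: ŷ = 28 + 3·8 = 52; e = 51 − 52 = -1
SSE = 1 + 1 + 1 + 1 = 4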